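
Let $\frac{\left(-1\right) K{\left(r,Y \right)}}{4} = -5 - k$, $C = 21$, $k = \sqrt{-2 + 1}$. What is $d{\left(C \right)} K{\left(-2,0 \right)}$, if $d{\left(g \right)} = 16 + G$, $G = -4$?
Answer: $240 + 48 i \approx 240.0 + 48.0 i$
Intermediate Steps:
$k = i$ ($k = \sqrt{-1} = i \approx 1.0 i$)
$K{\left(r,Y \right)} = 20 + 4 i$ ($K{\left(r,Y \right)} = - 4 \left(-5 - i\right) = 20 + 4 i$)
$d{\left(g \right)} = 12$ ($d{\left(g \right)} = 16 - 4 = 12$)
$d{\left(C \right)} K{\left(-2,0 \right)} = 12 \left(20 + 4 i\right) = 240 + 48 i$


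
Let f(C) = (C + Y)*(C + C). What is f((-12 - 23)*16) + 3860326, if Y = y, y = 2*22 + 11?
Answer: 4425926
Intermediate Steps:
y = 55 (y = 44 + 11 = 55)
Y = 55
f(C) = 2*C*(55 + C) (f(C) = (C + 55)*(C + C) = (55 + C)*(2*C) = 2*C*(55 + C))
f((-12 - 23)*16) + 3860326 = 2*((-12 - 23)*16)*(55 + (-12 - 23)*16) + 3860326 = 2*(-35*16)*(55 - 35*16) + 3860326 = 2*(-560)*(55 - 560) + 3860326 = 2*(-560)*(-505) + 3860326 = 565600 + 3860326 = 4425926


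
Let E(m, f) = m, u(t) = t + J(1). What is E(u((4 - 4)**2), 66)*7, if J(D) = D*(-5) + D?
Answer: -28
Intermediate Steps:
J(D) = -4*D (J(D) = -5*D + D = -4*D)
u(t) = -4 + t (u(t) = t - 4*1 = t - 4 = -4 + t)
E(u((4 - 4)**2), 66)*7 = (-4 + (4 - 4)**2)*7 = (-4 + 0**2)*7 = (-4 + 0)*7 = -4*7 = -28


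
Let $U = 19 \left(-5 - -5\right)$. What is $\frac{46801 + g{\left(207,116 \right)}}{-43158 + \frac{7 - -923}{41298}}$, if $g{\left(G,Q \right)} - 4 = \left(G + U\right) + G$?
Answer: $- \frac{325008377}{297056359} \approx -1.0941$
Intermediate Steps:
$U = 0$ ($U = 19 \left(-5 + 5\right) = 19 \cdot 0 = 0$)
$g{\left(G,Q \right)} = 4 + 2 G$ ($g{\left(G,Q \right)} = 4 + \left(\left(G + 0\right) + G\right) = 4 + \left(G + G\right) = 4 + 2 G$)
$\frac{46801 + g{\left(207,116 \right)}}{-43158 + \frac{7 - -923}{41298}} = \frac{46801 + \left(4 + 2 \cdot 207\right)}{-43158 + \frac{7 - -923}{41298}} = \frac{46801 + \left(4 + 414\right)}{-43158 + \left(7 + 923\right) \frac{1}{41298}} = \frac{46801 + 418}{-43158 + 930 \cdot \frac{1}{41298}} = \frac{47219}{-43158 + \frac{155}{6883}} = \frac{47219}{- \frac{297056359}{6883}} = 47219 \left(- \frac{6883}{297056359}\right) = - \frac{325008377}{297056359}$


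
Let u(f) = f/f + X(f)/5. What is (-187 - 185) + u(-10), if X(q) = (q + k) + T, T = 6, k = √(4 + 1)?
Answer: -1859/5 + √5/5 ≈ -371.35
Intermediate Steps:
k = √5 ≈ 2.2361
X(q) = 6 + q + √5 (X(q) = (q + √5) + 6 = 6 + q + √5)
u(f) = 11/5 + f/5 + √5/5 (u(f) = f/f + (6 + f + √5)/5 = 1 + (6 + f + √5)*(⅕) = 1 + (6/5 + f/5 + √5/5) = 11/5 + f/5 + √5/5)
(-187 - 185) + u(-10) = (-187 - 185) + (11/5 + (⅕)*(-10) + √5/5) = -372 + (11/5 - 2 + √5/5) = -372 + (⅕ + √5/5) = -1859/5 + √5/5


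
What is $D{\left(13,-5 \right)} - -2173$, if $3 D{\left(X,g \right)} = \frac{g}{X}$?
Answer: $\frac{84742}{39} \approx 2172.9$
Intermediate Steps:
$D{\left(X,g \right)} = \frac{g}{3 X}$ ($D{\left(X,g \right)} = \frac{g \frac{1}{X}}{3} = \frac{g}{3 X}$)
$D{\left(13,-5 \right)} - -2173 = \frac{1}{3} \left(-5\right) \frac{1}{13} - -2173 = \frac{1}{3} \left(-5\right) \frac{1}{13} + 2173 = - \frac{5}{39} + 2173 = \frac{84742}{39}$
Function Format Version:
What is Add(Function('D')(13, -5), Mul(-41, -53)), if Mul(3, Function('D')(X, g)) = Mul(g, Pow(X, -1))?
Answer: Rational(84742, 39) ≈ 2172.9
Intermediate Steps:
Function('D')(X, g) = Mul(Rational(1, 3), g, Pow(X, -1)) (Function('D')(X, g) = Mul(Rational(1, 3), Mul(g, Pow(X, -1))) = Mul(Rational(1, 3), g, Pow(X, -1)))
Add(Function('D')(13, -5), Mul(-41, -53)) = Add(Mul(Rational(1, 3), -5, Pow(13, -1)), Mul(-41, -53)) = Add(Mul(Rational(1, 3), -5, Rational(1, 13)), 2173) = Add(Rational(-5, 39), 2173) = Rational(84742, 39)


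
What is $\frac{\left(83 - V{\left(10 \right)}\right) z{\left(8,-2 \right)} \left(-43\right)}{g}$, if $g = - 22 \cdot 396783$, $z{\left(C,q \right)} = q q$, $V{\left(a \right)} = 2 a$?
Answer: $\frac{602}{484957} \approx 0.0012413$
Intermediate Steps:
$z{\left(C,q \right)} = q^{2}$
$g = -8729226$ ($g = \left(-1\right) 8729226 = -8729226$)
$\frac{\left(83 - V{\left(10 \right)}\right) z{\left(8,-2 \right)} \left(-43\right)}{g} = \frac{\left(83 - 2 \cdot 10\right) \left(-2\right)^{2} \left(-43\right)}{-8729226} = \left(83 - 20\right) 4 \left(-43\right) \left(- \frac{1}{8729226}\right) = 63 \cdot 4 \left(-43\right) \left(- \frac{1}{8729226}\right) = 252 \left(-43\right) \left(- \frac{1}{8729226}\right) = \left(-10836\right) \left(- \frac{1}{8729226}\right) = \frac{602}{484957}$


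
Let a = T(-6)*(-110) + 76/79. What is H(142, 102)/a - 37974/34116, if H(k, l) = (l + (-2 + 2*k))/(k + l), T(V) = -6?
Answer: -2514482035/2263863842 ≈ -1.1107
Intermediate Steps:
a = 52216/79 (a = -6*(-110) + 76/79 = 660 + 76*(1/79) = 660 + 76/79 = 52216/79 ≈ 660.96)
H(k, l) = (-2 + l + 2*k)/(k + l)
H(142, 102)/a - 37974/34116 = ((-2 + 102 + 2*142)/(142 + 102))/(52216/79) - 37974/34116 = ((-2 + 102 + 284)/244)*(79/52216) - 37974*1/34116 = ((1/244)*384)*(79/52216) - 6329/5686 = (96/61)*(79/52216) - 6329/5686 = 948/398147 - 6329/5686 = -2514482035/2263863842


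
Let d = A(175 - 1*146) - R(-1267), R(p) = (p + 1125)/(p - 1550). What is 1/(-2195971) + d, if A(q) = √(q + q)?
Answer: -311830699/6186050307 + √58 ≈ 7.5654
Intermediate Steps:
R(p) = (1125 + p)/(-1550 + p)
A(q) = √2*√q (A(q) = √(2*q) = √2*√q)
d = -142/2817 + √58 (d = √2*√(175 - 1*146) - (1125 - 1267)/(-1550 - 1267) = √2*√(175 - 146) - (-142)/(-2817) = √2*√29 - (-1)*(-142)/2817 = √58 - 1*142/2817 = √58 - 142/2817 = -142/2817 + √58 ≈ 7.5654)
1/(-2195971) + d = 1/(-2195971) + (-142/2817 + √58) = -1/2195971 + (-142/2817 + √58) = -311830699/6186050307 + √58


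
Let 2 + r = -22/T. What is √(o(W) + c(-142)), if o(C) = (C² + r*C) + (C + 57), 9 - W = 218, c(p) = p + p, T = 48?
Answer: √6301266/12 ≈ 209.19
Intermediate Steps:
c(p) = 2*p
W = -209 (W = 9 - 1*218 = 9 - 218 = -209)
r = -59/24 (r = -2 - 22/48 = -2 - 22*1/48 = -2 - 11/24 = -59/24 ≈ -2.4583)
o(C) = 57 + C² - 35*C/24 (o(C) = (C² - 59*C/24) + (C + 57) = (C² - 59*C/24) + (57 + C) = 57 + C² - 35*C/24)
√(o(W) + c(-142)) = √((57 + (-209)² - 35/24*(-209)) + 2*(-142)) = √((57 + 43681 + 7315/24) - 284) = √(1057027/24 - 284) = √(1050211/24) = √6301266/12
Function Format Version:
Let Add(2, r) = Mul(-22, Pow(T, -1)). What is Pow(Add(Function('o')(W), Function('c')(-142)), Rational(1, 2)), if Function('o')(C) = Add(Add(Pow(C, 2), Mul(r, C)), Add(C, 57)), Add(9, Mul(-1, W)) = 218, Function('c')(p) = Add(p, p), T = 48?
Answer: Mul(Rational(1, 12), Pow(6301266, Rational(1, 2))) ≈ 209.19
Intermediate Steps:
Function('c')(p) = Mul(2, p)
W = -209 (W = Add(9, Mul(-1, 218)) = Add(9, -218) = -209)
r = Rational(-59, 24) (r = Add(-2, Mul(-22, Pow(48, -1))) = Add(-2, Mul(-22, Rational(1, 48))) = Add(-2, Rational(-11, 24)) = Rational(-59, 24) ≈ -2.4583)
Function('o')(C) = Add(57, Pow(C, 2), Mul(Rational(-35, 24), C)) (Function('o')(C) = Add(Add(Pow(C, 2), Mul(Rational(-59, 24), C)), Add(C, 57)) = Add(Add(Pow(C, 2), Mul(Rational(-59, 24), C)), Add(57, C)) = Add(57, Pow(C, 2), Mul(Rational(-35, 24), C)))
Pow(Add(Function('o')(W), Function('c')(-142)), Rational(1, 2)) = Pow(Add(Add(57, Pow(-209, 2), Mul(Rational(-35, 24), -209)), Mul(2, -142)), Rational(1, 2)) = Pow(Add(Add(57, 43681, Rational(7315, 24)), -284), Rational(1, 2)) = Pow(Add(Rational(1057027, 24), -284), Rational(1, 2)) = Pow(Rational(1050211, 24), Rational(1, 2)) = Mul(Rational(1, 12), Pow(6301266, Rational(1, 2)))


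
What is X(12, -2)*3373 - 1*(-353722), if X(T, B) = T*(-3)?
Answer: 232294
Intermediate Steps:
X(T, B) = -3*T
X(12, -2)*3373 - 1*(-353722) = -3*12*3373 - 1*(-353722) = -36*3373 + 353722 = -121428 + 353722 = 232294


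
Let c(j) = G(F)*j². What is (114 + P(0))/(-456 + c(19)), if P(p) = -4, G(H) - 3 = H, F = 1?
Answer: 55/494 ≈ 0.11134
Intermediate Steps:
G(H) = 3 + H
c(j) = 4*j² (c(j) = (3 + 1)*j² = 4*j²)
(114 + P(0))/(-456 + c(19)) = (114 - 4)/(-456 + 4*19²) = 110/(-456 + 4*361) = 110/(-456 + 1444) = 110/988 = 110*(1/988) = 55/494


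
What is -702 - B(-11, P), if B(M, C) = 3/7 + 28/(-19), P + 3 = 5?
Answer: -93227/133 ≈ -700.96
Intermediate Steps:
P = 2 (P = -3 + 5 = 2)
B(M, C) = -139/133 (B(M, C) = 3*(⅐) + 28*(-1/19) = 3/7 - 28/19 = -139/133)
-702 - B(-11, P) = -702 - 1*(-139/133) = -702 + 139/133 = -93227/133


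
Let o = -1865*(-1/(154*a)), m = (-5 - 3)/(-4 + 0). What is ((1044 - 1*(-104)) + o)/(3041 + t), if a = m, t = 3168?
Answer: 355449/1912372 ≈ 0.18587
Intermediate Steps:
m = 2 (m = -8/(-4) = -8*(-¼) = 2)
a = 2
o = 1865/308 (o = -1865/(2*(-154)) = -1865/(-308) = -1865*(-1/308) = 1865/308 ≈ 6.0552)
((1044 - 1*(-104)) + o)/(3041 + t) = ((1044 - 1*(-104)) + 1865/308)/(3041 + 3168) = ((1044 + 104) + 1865/308)/6209 = (1148 + 1865/308)*(1/6209) = (355449/308)*(1/6209) = 355449/1912372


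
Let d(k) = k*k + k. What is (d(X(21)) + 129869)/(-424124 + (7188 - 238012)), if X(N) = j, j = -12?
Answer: -130001/654948 ≈ -0.19849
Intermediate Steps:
X(N) = -12
d(k) = k + k² (d(k) = k² + k = k + k²)
(d(X(21)) + 129869)/(-424124 + (7188 - 238012)) = (-12*(1 - 12) + 129869)/(-424124 + (7188 - 238012)) = (-12*(-11) + 129869)/(-424124 - 230824) = (132 + 129869)/(-654948) = 130001*(-1/654948) = -130001/654948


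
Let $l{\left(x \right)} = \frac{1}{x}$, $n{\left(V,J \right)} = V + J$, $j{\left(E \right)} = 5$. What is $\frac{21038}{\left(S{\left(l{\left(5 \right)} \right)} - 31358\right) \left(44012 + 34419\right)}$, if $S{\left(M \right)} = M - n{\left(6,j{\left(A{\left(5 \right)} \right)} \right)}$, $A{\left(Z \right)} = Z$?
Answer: $- \frac{52595}{6150715882} \approx -8.551 \cdot 10^{-6}$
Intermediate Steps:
$n{\left(V,J \right)} = J + V$
$S{\left(M \right)} = -11 + M$ ($S{\left(M \right)} = M - \left(5 + 6\right) = M - 11 = -11 + M$)
$\frac{21038}{\left(S{\left(l{\left(5 \right)} \right)} - 31358\right) \left(44012 + 34419\right)} = \frac{21038}{\left(\left(-11 + \frac{1}{5}\right) - 31358\right) \left(44012 + 34419\right)} = \frac{21038}{\left(\left(-11 + \frac{1}{5}\right) - 31358\right) 78431} = \frac{21038}{\left(- \frac{54}{5} - 31358\right) 78431} = \frac{21038}{\left(- \frac{156844}{5}\right) 78431} = \frac{21038}{- \frac{12301431764}{5}} = 21038 \left(- \frac{5}{12301431764}\right) = - \frac{52595}{6150715882}$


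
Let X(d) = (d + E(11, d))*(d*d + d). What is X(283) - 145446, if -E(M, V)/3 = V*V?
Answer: -19288139494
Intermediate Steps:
E(M, V) = -3*V² (E(M, V) = -3*V*V = -3*V²)
X(d) = (d + d²)*(d - 3*d²) (X(d) = (d - 3*d²)*(d*d + d) = (d - 3*d²)*(d² + d) = (d - 3*d²)*(d + d²) = (d + d²)*(d - 3*d²))
X(283) - 145446 = 283²*(1 - 3*283² - 2*283) - 145446 = 80089*(1 - 3*80089 - 566) - 145446 = 80089*(1 - 240267 - 566) - 145446 = 80089*(-240832) - 145446 = -19287994048 - 145446 = -19288139494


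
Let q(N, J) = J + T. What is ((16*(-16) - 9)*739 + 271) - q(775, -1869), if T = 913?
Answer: -194608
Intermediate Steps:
q(N, J) = 913 + J (q(N, J) = J + 913 = 913 + J)
((16*(-16) - 9)*739 + 271) - q(775, -1869) = ((16*(-16) - 9)*739 + 271) - (913 - 1869) = ((-256 - 9)*739 + 271) - 1*(-956) = (-265*739 + 271) + 956 = (-195835 + 271) + 956 = -195564 + 956 = -194608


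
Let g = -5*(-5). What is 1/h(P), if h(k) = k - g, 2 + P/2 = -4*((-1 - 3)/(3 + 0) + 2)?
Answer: -3/103 ≈ -0.029126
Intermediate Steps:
g = 25
P = -28/3 (P = -4 + 2*(-4*((-1 - 3)/(3 + 0) + 2)) = -4 + 2*(-4*(-4/3 + 2)) = -4 + 2*(-4*2/3) = -4 + 2*(-8/3) = -4 - 16/3 = -28/3 ≈ -9.3333)
h(k) = -25 + k (h(k) = k - 1*25 = k - 25 = -25 + k)
1/h(P) = 1/(-25 - 28/3) = 1/(-103/3) = -3/103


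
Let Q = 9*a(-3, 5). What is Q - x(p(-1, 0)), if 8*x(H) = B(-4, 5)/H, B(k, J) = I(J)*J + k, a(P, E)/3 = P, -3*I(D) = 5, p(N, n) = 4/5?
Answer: -7591/96 ≈ -79.073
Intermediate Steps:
p(N, n) = ⅘ (p(N, n) = 4*(⅕) = ⅘)
I(D) = -5/3 (I(D) = -⅓*5 = -5/3)
a(P, E) = 3*P
B(k, J) = k - 5*J/3 (B(k, J) = -5*J/3 + k = k - 5*J/3)
x(H) = -37/(24*H) (x(H) = ((-4 - 5/3*5)/H)/8 = ((-4 - 25/3)/H)/8 = (-37/(3*H))/8 = -37/(24*H))
Q = -81 (Q = 9*(3*(-3)) = 9*(-9) = -81)
Q - x(p(-1, 0)) = -81 - (-37)/(24*⅘) = -81 - (-37)*5/(24*4) = -81 - 1*(-185/96) = -81 + 185/96 = -7591/96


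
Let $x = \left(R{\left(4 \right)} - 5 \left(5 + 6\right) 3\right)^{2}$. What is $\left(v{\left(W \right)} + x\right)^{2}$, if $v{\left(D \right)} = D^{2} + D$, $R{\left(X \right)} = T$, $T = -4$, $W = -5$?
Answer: $816873561$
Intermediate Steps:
$R{\left(X \right)} = -4$
$v{\left(D \right)} = D + D^{2}$
$x = 28561$ ($x = \left(-4 - 5 \left(5 + 6\right) 3\right)^{2} = \left(-4 - 5 \cdot 11 \cdot 3\right)^{2} = \left(-4 - 165\right)^{2} = \left(-169\right)^{2} = 28561$)
$\left(v{\left(W \right)} + x\right)^{2} = \left(- 5 \left(1 - 5\right) + 28561\right)^{2} = \left(\left(-5\right) \left(-4\right) + 28561\right)^{2} = \left(20 + 28561\right)^{2} = 28581^{2} = 816873561$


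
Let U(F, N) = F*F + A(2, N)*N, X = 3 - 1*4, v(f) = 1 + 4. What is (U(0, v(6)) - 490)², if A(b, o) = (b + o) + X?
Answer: 211600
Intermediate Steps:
v(f) = 5
X = -1 (X = 3 - 4 = -1)
A(b, o) = -1 + b + o (A(b, o) = (b + o) - 1 = -1 + b + o)
U(F, N) = F² + N*(1 + N) (U(F, N) = F*F + (-1 + 2 + N)*N = F² + (1 + N)*N = F² + N*(1 + N))
(U(0, v(6)) - 490)² = ((0² + 5*(1 + 5)) - 490)² = ((0 + 5*6) - 490)² = ((0 + 30) - 490)² = (30 - 490)² = (-460)² = 211600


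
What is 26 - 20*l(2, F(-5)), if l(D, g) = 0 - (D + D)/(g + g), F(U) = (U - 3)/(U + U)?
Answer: 76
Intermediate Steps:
F(U) = (-3 + U)/(2*U) (F(U) = (-3 + U)/((2*U)) = (-3 + U)*(1/(2*U)) = (-3 + U)/(2*U))
l(D, g) = -D/g (l(D, g) = 0 - 2*D/(2*g) = 0 - 2*D*1/(2*g) = 0 - D/g = -D/g)
26 - 20*l(2, F(-5)) = 26 - (-20)*2/((½)*(-3 - 5)/(-5)) = 26 - (-20)*2/((½)*(-⅕)*(-8)) = 26 - (-20)*2/⅘ = 26 - (-20)*2*5/4 = 26 - 20*(-5/2) = 26 + 50 = 76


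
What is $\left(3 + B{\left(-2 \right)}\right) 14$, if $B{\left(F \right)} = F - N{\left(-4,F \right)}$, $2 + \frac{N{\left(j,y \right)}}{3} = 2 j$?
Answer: $434$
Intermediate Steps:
$N{\left(j,y \right)} = -6 + 6 j$ ($N{\left(j,y \right)} = -6 + 3 \cdot 2 j = -6 + 6 j$)
$B{\left(F \right)} = 30 + F$ ($B{\left(F \right)} = F - \left(-6 + 6 \left(-4\right)\right) = F - \left(-6 - 24\right) = F - -30 = F + 30 = 30 + F$)
$\left(3 + B{\left(-2 \right)}\right) 14 = \left(3 + \left(30 - 2\right)\right) 14 = \left(3 + 28\right) 14 = 31 \cdot 14 = 434$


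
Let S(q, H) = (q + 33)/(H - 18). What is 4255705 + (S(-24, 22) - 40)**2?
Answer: 68114081/16 ≈ 4.2571e+6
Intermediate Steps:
S(q, H) = (33 + q)/(-18 + H)
4255705 + (S(-24, 22) - 40)**2 = 4255705 + ((33 - 24)/(-18 + 22) - 40)**2 = 4255705 + (9/4 - 40)**2 = 4255705 + (-151/4)**2 = 4255705 + 22801/16 = 68114081/16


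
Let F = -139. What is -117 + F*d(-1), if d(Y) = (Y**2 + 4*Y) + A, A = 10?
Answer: -1090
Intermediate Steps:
d(Y) = 10 + Y**2 + 4*Y (d(Y) = (Y**2 + 4*Y) + 10 = 10 + Y**2 + 4*Y)
-117 + F*d(-1) = -117 - 139*(10 + (-1)**2 + 4*(-1)) = -117 - 139*(10 + 1 - 4) = -117 - 139*7 = -117 - 973 = -1090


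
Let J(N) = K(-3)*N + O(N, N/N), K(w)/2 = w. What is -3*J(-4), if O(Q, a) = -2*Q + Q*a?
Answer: -84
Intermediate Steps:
K(w) = 2*w
J(N) = -7*N (J(N) = (2*(-3))*N + N*(-2 + N/N) = -6*N + N*(-2 + 1) = -6*N + N*(-1) = -6*N - N = -7*N)
-3*J(-4) = -(-21)*(-4) = -3*28 = -84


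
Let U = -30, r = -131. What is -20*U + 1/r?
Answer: 78599/131 ≈ 599.99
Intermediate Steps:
-20*U + 1/r = -20*(-30) + 1/(-131) = 600 - 1/131 = 78599/131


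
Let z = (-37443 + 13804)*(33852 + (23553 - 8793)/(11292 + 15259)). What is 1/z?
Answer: -3793/3035312478924 ≈ -1.2496e-9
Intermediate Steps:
z = -3035312478924/3793 (z = -23639*(33852 + 14760/26551) = -23639*898819212/26551 = -3035312478924/3793 ≈ -8.0024e+8)
1/z = 1/(-3035312478924/3793) = -3793/3035312478924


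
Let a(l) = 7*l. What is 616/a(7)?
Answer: 88/7 ≈ 12.571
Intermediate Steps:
616/a(7) = 616/((7*7)) = 616/49 = 616*(1/49) = 88/7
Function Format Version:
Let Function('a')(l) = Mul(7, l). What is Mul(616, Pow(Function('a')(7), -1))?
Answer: Rational(88, 7) ≈ 12.571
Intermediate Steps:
Mul(616, Pow(Function('a')(7), -1)) = Mul(616, Pow(Mul(7, 7), -1)) = Mul(616, Pow(49, -1)) = Mul(616, Rational(1, 49)) = Rational(88, 7)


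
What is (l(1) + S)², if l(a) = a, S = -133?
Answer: 17424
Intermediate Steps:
(l(1) + S)² = (1 - 133)² = (-132)² = 17424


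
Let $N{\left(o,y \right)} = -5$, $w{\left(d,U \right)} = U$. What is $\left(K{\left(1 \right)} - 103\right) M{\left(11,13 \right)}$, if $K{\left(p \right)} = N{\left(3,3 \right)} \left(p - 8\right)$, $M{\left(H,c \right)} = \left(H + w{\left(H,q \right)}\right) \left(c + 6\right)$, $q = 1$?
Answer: $-15504$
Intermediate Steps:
$M{\left(H,c \right)} = \left(1 + H\right) \left(6 + c\right)$ ($M{\left(H,c \right)} = \left(H + 1\right) \left(c + 6\right) = \left(1 + H\right) \left(6 + c\right)$)
$K{\left(p \right)} = 40 - 5 p$ ($K{\left(p \right)} = - 5 \left(p - 8\right) = - 5 \left(-8 + p\right) = 40 - 5 p$)
$\left(K{\left(1 \right)} - 103\right) M{\left(11,13 \right)} = \left(\left(40 - 5\right) - 103\right) \left(6 + 13 + 6 \cdot 11 + 11 \cdot 13\right) = \left(\left(40 - 5\right) - 103\right) \left(6 + 13 + 66 + 143\right) = \left(35 - 103\right) 228 = \left(-68\right) 228 = -15504$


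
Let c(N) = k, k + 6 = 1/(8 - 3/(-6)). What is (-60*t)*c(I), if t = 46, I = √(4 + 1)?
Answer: 276000/17 ≈ 16235.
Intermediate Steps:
I = √5 ≈ 2.2361
k = -100/17 (k = -6 + 1/(8 - 3/(-6)) = -6 + 1/(8 - 3*(-⅙)) = -6 + 1/(8 + ½) = -6 + 1/(17/2) = -6 + 2/17 = -100/17 ≈ -5.8824)
c(N) = -100/17
(-60*t)*c(I) = -60*46*(-100/17) = -2760*(-100/17) = 276000/17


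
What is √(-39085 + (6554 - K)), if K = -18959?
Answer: 6*I*√377 ≈ 116.5*I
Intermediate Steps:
√(-39085 + (6554 - K)) = √(-39085 + (6554 - 1*(-18959))) = √(-39085 + (6554 + 18959)) = √(-39085 + 25513) = √(-13572) = 6*I*√377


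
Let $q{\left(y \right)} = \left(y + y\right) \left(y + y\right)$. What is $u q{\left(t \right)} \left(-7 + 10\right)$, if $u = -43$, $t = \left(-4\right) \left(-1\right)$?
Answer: $-8256$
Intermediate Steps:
$t = 4$
$q{\left(y \right)} = 4 y^{2}$ ($q{\left(y \right)} = 2 y 2 y = 4 y^{2}$)
$u q{\left(t \right)} \left(-7 + 10\right) = - 43 \cdot 4 \cdot 4^{2} \left(-7 + 10\right) = - 43 \cdot 4 \cdot 16 \cdot 3 = \left(-43\right) 64 \cdot 3 = \left(-2752\right) 3 = -8256$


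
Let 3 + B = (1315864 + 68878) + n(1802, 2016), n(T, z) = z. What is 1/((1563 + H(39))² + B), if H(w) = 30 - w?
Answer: 1/3801671 ≈ 2.6304e-7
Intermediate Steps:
B = 1386755 (B = -3 + ((1315864 + 68878) + 2016) = -3 + (1384742 + 2016) = -3 + 1386758 = 1386755)
1/((1563 + H(39))² + B) = 1/((1563 + (30 - 1*39))² + 1386755) = 1/((1563 + (30 - 39))² + 1386755) = 1/((1563 - 9)² + 1386755) = 1/(1554² + 1386755) = 1/(2414916 + 1386755) = 1/3801671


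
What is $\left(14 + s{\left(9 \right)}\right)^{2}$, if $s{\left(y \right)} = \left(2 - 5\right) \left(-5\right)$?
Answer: $841$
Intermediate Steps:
$s{\left(y \right)} = 15$ ($s{\left(y \right)} = \left(-3\right) \left(-5\right) = 15$)
$\left(14 + s{\left(9 \right)}\right)^{2} = \left(14 + 15\right)^{2} = 29^{2} = 841$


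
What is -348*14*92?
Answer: -448224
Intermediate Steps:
-348*14*92 = -87*56*92 = -4872*92 = -448224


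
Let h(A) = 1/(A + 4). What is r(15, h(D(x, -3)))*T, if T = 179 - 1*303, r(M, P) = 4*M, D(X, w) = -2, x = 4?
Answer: -7440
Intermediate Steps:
h(A) = 1/(4 + A)
T = -124 (T = 179 - 303 = -124)
r(15, h(D(x, -3)))*T = (4*15)*(-124) = 60*(-124) = -7440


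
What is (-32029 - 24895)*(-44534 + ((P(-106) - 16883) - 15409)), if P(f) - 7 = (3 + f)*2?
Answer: 4384571100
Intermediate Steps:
P(f) = 13 + 2*f (P(f) = 7 + (3 + f)*2 = 7 + (6 + 2*f) = 13 + 2*f)
(-32029 - 24895)*(-44534 + ((P(-106) - 16883) - 15409)) = (-32029 - 24895)*(-44534 + (((13 + 2*(-106)) - 16883) - 15409)) = -56924*(-44534 + (((13 - 212) - 16883) - 15409)) = -56924*(-44534 + ((-199 - 16883) - 15409)) = -56924*(-44534 + (-17082 - 15409)) = -56924*(-44534 - 32491) = -56924*(-77025) = 4384571100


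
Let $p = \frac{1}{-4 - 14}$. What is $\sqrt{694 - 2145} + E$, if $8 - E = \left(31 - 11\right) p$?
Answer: $\frac{82}{9} + i \sqrt{1451} \approx 9.1111 + 38.092 i$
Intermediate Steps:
$p = - \frac{1}{18}$ ($p = \frac{1}{-18} = - \frac{1}{18} \approx -0.055556$)
$E = \frac{82}{9}$ ($E = 8 - \left(31 - 11\right) \left(- \frac{1}{18}\right) = 8 - 20 \left(- \frac{1}{18}\right) = 8 - - \frac{10}{9} = 8 + \frac{10}{9} = \frac{82}{9} \approx 9.1111$)
$\sqrt{694 - 2145} + E = \sqrt{694 - 2145} + \frac{82}{9} = \sqrt{-1451} + \frac{82}{9} = i \sqrt{1451} + \frac{82}{9} = \frac{82}{9} + i \sqrt{1451}$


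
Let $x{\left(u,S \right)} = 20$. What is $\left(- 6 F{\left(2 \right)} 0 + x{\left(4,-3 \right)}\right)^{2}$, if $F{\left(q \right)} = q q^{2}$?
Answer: $400$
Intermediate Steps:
$F{\left(q \right)} = q^{3}$
$\left(- 6 F{\left(2 \right)} 0 + x{\left(4,-3 \right)}\right)^{2} = \left(- 6 \cdot 2^{3} \cdot 0 + 20\right)^{2} = \left(\left(-6\right) 8 \cdot 0 + 20\right)^{2} = \left(\left(-48\right) 0 + 20\right)^{2} = \left(0 + 20\right)^{2} = 20^{2} = 400$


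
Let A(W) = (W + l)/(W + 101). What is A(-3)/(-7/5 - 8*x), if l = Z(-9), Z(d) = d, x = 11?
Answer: 10/7301 ≈ 0.0013697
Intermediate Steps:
l = -9
A(W) = (-9 + W)/(101 + W) (A(W) = (W - 9)/(W + 101) = (-9 + W)/(101 + W))
A(-3)/(-7/5 - 8*x) = ((-9 - 3)/(101 - 3))/(-7/5 - 8*11) = (-12/98)/(-7*⅕ - 88) = ((1/98)*(-12))/(-7/5 - 88) = -6/(49*(-447/5)) = -6/49*(-5/447) = 10/7301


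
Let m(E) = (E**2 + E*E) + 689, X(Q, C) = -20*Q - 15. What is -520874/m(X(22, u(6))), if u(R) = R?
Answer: -520874/414739 ≈ -1.2559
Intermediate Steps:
X(Q, C) = -15 - 20*Q
m(E) = 689 + 2*E**2 (m(E) = (E**2 + E**2) + 689 = 2*E**2 + 689 = 689 + 2*E**2)
-520874/m(X(22, u(6))) = -520874/(689 + 2*(-15 - 20*22)**2) = -520874/(689 + 2*(-15 - 440)**2) = -520874/(689 + 2*(-455)**2) = -520874/(689 + 2*207025) = -520874/(689 + 414050) = -520874/414739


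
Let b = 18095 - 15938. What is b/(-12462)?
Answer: -719/4154 ≈ -0.17309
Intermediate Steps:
b = 2157
b/(-12462) = 2157/(-12462) = 2157*(-1/12462) = -719/4154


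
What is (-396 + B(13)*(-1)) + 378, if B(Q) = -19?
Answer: 1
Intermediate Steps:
(-396 + B(13)*(-1)) + 378 = (-396 - 19*(-1)) + 378 = (-396 + 19) + 378 = -377 + 378 = 1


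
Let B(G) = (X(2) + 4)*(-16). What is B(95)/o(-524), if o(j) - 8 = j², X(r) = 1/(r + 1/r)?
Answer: -44/171615 ≈ -0.00025639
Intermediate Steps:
X(r) = 1/(r + 1/r)
o(j) = 8 + j²
B(G) = -352/5 (B(G) = (2/(1 + 2²) + 4)*(-16) = (2/(1 + 4) + 4)*(-16) = (2/5 + 4)*(-16) = (2*(⅕) + 4)*(-16) = (⅖ + 4)*(-16) = (22/5)*(-16) = -352/5)
B(95)/o(-524) = -352/(5*(8 + (-524)²)) = -352/(5*(8 + 274576)) = -352/5/274584 = -352/5*1/274584 = -44/171615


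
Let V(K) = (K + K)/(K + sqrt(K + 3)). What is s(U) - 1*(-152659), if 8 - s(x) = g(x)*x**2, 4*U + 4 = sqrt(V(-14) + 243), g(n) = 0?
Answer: 152667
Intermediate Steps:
V(K) = 2*K/(K + sqrt(3 + K)) (V(K) = (2*K)/(K + sqrt(3 + K)) = 2*K/(K + sqrt(3 + K)))
U = -1 + sqrt(243 - 28/(-14 + I*sqrt(11)))/4 (U = -1 + sqrt(2*(-14)/(-14 + sqrt(3 - 14)) + 243)/4 = -1 + sqrt(2*(-14)/(-14 + sqrt(-11)) + 243)/4 = -1 + sqrt(2*(-14)/(-14 + I*sqrt(11)) + 243)/4 = -1 + sqrt(-28/(-14 + I*sqrt(11)) + 243)/4 = -1 + sqrt(243 - 28/(-14 + I*sqrt(11)))/4 ≈ 2.9123 + 0.0035835*I)
s(x) = 8 (s(x) = 8 - 0*x**2 = 8 - 1*0 = 8 + 0 = 8)
s(U) - 1*(-152659) = 8 - 1*(-152659) = 8 + 152659 = 152667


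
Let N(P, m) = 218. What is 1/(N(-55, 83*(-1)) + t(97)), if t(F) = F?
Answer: 1/315 ≈ 0.0031746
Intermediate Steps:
1/(N(-55, 83*(-1)) + t(97)) = 1/(218 + 97) = 1/315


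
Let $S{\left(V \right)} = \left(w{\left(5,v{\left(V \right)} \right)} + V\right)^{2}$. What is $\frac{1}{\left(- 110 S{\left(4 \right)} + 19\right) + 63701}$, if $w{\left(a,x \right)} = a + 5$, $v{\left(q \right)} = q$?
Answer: $\frac{1}{42160} \approx 2.3719 \cdot 10^{-5}$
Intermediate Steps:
$w{\left(a,x \right)} = 5 + a$
$S{\left(V \right)} = \left(10 + V\right)^{2}$ ($S{\left(V \right)} = \left(\left(5 + 5\right) + V\right)^{2} = \left(10 + V\right)^{2}$)
$\frac{1}{\left(- 110 S{\left(4 \right)} + 19\right) + 63701} = \frac{1}{\left(- 110 \left(10 + 4\right)^{2} + 19\right) + 63701} = \frac{1}{\left(- 110 \cdot 14^{2} + 19\right) + 63701} = \frac{1}{\left(\left(-110\right) 196 + 19\right) + 63701} = \frac{1}{\left(-21560 + 19\right) + 63701} = \frac{1}{-21541 + 63701} = \frac{1}{42160}$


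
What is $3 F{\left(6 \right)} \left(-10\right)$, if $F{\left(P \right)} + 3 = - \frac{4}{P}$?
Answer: $110$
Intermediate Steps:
$F{\left(P \right)} = -3 - \frac{4}{P}$
$3 F{\left(6 \right)} \left(-10\right) = 3 \left(-3 - \frac{4}{6}\right) \left(-10\right) = 3 \left(-3 - \frac{2}{3}\right) \left(-10\right) = 3 \left(- \frac{11}{3}\right) \left(-10\right) = \left(-11\right) \left(-10\right) = 110$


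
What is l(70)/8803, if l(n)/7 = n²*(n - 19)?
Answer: 1749300/8803 ≈ 198.72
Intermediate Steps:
l(n) = 7*n²*(-19 + n) (l(n) = 7*(n²*(n - 19)) = 7*(n²*(-19 + n)) = 7*n²*(-19 + n))
l(70)/8803 = (7*70²*(-19 + 70))/8803 = (7*4900*51)*(1/8803) = 1749300*(1/8803) = 1749300/8803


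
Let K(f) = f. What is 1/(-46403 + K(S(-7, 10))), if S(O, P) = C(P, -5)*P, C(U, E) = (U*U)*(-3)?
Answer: -1/49403 ≈ -2.0242e-5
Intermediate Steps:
C(U, E) = -3*U² (C(U, E) = U²*(-3) = -3*U²)
S(O, P) = -3*P³ (S(O, P) = (-3*P²)*P = -3*P³)
1/(-46403 + K(S(-7, 10))) = 1/(-46403 - 3*10³) = 1/(-46403 - 3*1000) = 1/(-46403 - 3000) = 1/(-49403) = -1/49403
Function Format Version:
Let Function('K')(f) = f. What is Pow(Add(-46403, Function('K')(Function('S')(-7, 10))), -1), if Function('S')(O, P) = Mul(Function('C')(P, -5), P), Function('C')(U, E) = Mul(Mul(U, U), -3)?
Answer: Rational(-1, 49403) ≈ -2.0242e-5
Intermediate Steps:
Function('C')(U, E) = Mul(-3, Pow(U, 2)) (Function('C')(U, E) = Mul(Pow(U, 2), -3) = Mul(-3, Pow(U, 2)))
Function('S')(O, P) = Mul(-3, Pow(P, 3)) (Function('S')(O, P) = Mul(Mul(-3, Pow(P, 2)), P) = Mul(-3, Pow(P, 3)))
Pow(Add(-46403, Function('K')(Function('S')(-7, 10))), -1) = Pow(Add(-46403, Mul(-3, Pow(10, 3))), -1) = Pow(Add(-46403, Mul(-3, 1000)), -1) = Pow(Add(-46403, -3000), -1) = Pow(-49403, -1) = Rational(-1, 49403)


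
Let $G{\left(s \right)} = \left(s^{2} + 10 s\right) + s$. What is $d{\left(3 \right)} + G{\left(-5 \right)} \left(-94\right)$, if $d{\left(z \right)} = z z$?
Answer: $2829$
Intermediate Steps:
$d{\left(z \right)} = z^{2}$
$G{\left(s \right)} = s^{2} + 11 s$
$d{\left(3 \right)} + G{\left(-5 \right)} \left(-94\right) = 3^{2} + - 5 \left(11 - 5\right) \left(-94\right) = 9 + \left(-5\right) 6 \left(-94\right) = 9 - -2820 = 9 + 2820 = 2829$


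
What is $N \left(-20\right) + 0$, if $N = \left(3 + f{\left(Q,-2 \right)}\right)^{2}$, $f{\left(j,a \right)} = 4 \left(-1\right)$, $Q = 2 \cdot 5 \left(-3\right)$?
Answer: $-20$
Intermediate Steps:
$Q = -30$ ($Q = 10 \left(-3\right) = -30$)
$f{\left(j,a \right)} = -4$
$N = 1$ ($N = \left(3 - 4\right)^{2} = \left(-1\right)^{2} = 1$)
$N \left(-20\right) + 0 = 1 \left(-20\right) + 0 = -20 + 0 = -20$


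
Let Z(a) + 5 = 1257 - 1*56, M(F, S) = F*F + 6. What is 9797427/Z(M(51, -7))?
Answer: 9797427/1196 ≈ 8191.8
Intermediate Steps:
M(F, S) = 6 + F² (M(F, S) = F² + 6 = 6 + F²)
Z(a) = 1196 (Z(a) = -5 + (1257 - 1*56) = -5 + (1257 - 56) = -5 + 1201 = 1196)
9797427/Z(M(51, -7)) = 9797427/1196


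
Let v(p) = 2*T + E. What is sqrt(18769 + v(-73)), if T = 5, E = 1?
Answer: 2*sqrt(4695) ≈ 137.04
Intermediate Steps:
v(p) = 11 (v(p) = 2*5 + 1 = 10 + 1 = 11)
sqrt(18769 + v(-73)) = sqrt(18769 + 11) = sqrt(18780) = 2*sqrt(4695)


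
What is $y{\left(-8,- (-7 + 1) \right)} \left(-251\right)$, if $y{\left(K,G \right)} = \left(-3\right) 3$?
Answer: $2259$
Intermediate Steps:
$y{\left(K,G \right)} = -9$
$y{\left(-8,- (-7 + 1) \right)} \left(-251\right) = \left(-9\right) \left(-251\right) = 2259$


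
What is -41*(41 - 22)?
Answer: -779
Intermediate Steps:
-41*(41 - 22) = -41*19 = -779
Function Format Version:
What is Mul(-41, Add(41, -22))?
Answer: -779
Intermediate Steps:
Mul(-41, Add(41, -22)) = Mul(-41, 19) = -779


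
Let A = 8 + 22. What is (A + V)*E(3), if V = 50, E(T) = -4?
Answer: -320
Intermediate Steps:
A = 30
(A + V)*E(3) = (30 + 50)*(-4) = 80*(-4) = -320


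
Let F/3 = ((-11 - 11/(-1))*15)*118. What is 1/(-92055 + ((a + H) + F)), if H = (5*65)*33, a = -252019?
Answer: -1/333349 ≈ -2.9999e-6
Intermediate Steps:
F = 0 (F = 3*(((-11 - 11/(-1))*15)*118) = 3*(((-11 - 11*(-1))*15)*118) = 3*(((-11 + 11)*15)*118) = 3*((0*15)*118) = 3*(0*118) = 3*0 = 0)
H = 10725 (H = 325*33 = 10725)
1/(-92055 + ((a + H) + F)) = 1/(-92055 + ((-252019 + 10725) + 0)) = 1/(-92055 + (-241294 + 0)) = 1/(-92055 - 241294) = 1/(-333349) = -1/333349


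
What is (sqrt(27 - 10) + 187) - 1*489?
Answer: -302 + sqrt(17) ≈ -297.88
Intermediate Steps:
(sqrt(27 - 10) + 187) - 1*489 = (sqrt(17) + 187) - 489 = (187 + sqrt(17)) - 489 = -302 + sqrt(17)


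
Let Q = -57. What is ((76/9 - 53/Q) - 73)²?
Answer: 118374400/29241 ≈ 4048.2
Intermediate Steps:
((76/9 - 53/Q) - 73)² = ((76/9 - 53/(-57)) - 73)² = ((76*(⅑) - 53*(-1/57)) - 73)² = ((76/9 + 53/57) - 73)² = (1603/171 - 73)² = (-10880/171)² = 118374400/29241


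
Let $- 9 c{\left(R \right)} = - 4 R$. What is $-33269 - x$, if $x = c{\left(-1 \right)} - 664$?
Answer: $- \frac{293441}{9} \approx -32605.0$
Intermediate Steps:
$c{\left(R \right)} = \frac{4 R}{9}$ ($c{\left(R \right)} = - \frac{\left(-4\right) R}{9} = \frac{4 R}{9}$)
$x = - \frac{5980}{9}$ ($x = \frac{4}{9} \left(-1\right) - 664 = - \frac{4}{9} - 664 = - \frac{5980}{9} \approx -664.44$)
$-33269 - x = -33269 - - \frac{5980}{9} = -33269 + \frac{5980}{9} = - \frac{293441}{9}$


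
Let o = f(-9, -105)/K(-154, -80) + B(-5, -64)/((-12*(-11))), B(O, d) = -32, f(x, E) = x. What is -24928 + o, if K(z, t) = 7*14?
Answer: -80618233/3234 ≈ -24928.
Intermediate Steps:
K(z, t) = 98
o = -1081/3234 (o = -9/98 - 32/((-12*(-11))) = -9*1/98 - 32/132 = -9/98 - 32*1/132 = -9/98 - 8/33 = -1081/3234 ≈ -0.33426)
-24928 + o = -24928 - 1081/3234 = -80618233/3234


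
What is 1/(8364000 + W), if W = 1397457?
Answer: 1/9761457 ≈ 1.0244e-7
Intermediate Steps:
1/(8364000 + W) = 1/(8364000 + 1397457) = 1/9761457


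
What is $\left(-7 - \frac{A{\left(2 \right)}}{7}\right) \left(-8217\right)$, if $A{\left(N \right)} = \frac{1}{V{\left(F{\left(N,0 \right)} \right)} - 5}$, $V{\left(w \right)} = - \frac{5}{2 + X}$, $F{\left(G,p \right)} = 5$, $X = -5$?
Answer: $\frac{4001679}{70} \approx 57167.0$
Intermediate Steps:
$V{\left(w \right)} = \frac{5}{3}$ ($V{\left(w \right)} = - \frac{5}{2 - 5} = - \frac{5}{-3} = \left(-5\right) \left(- \frac{1}{3}\right) = \frac{5}{3}$)
$A{\left(N \right)} = - \frac{3}{10}$ ($A{\left(N \right)} = \frac{1}{\frac{5}{3} - 5} = \frac{1}{- \frac{10}{3}} = - \frac{3}{10}$)
$\left(-7 - \frac{A{\left(2 \right)}}{7}\right) \left(-8217\right) = \left(-7 - - \frac{3}{10 \cdot 7}\right) \left(-8217\right) = \left(-7 - \left(- \frac{3}{10}\right) \frac{1}{7}\right) \left(-8217\right) = \left(-7 - - \frac{3}{70}\right) \left(-8217\right) = \left(-7 + \frac{3}{70}\right) \left(-8217\right) = \left(- \frac{487}{70}\right) \left(-8217\right) = \frac{4001679}{70}$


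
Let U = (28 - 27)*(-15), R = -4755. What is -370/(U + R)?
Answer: 37/477 ≈ 0.077568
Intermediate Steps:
U = -15 (U = 1*(-15) = -15)
-370/(U + R) = -370/(-15 - 4755) = -370/(-4770) = -370*(-1/4770) = 37/477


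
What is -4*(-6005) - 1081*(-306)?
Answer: 354806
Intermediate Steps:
-4*(-6005) - 1081*(-306) = 24020 - 1*(-330786) = 24020 + 330786 = 354806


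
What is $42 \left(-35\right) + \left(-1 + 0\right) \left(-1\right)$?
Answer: $-1469$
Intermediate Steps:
$42 \left(-35\right) + \left(-1 + 0\right) \left(-1\right) = -1470 - -1 = -1470 + 1 = -1469$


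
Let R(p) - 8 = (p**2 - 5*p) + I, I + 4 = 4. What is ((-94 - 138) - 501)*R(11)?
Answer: -54242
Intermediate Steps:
I = 0 (I = -4 + 4 = 0)
R(p) = 8 + p**2 - 5*p (R(p) = 8 + ((p**2 - 5*p) + 0) = 8 + (p**2 - 5*p) = 8 + p**2 - 5*p)
((-94 - 138) - 501)*R(11) = ((-94 - 138) - 501)*(8 + 11**2 - 5*11) = (-232 - 501)*(8 + 121 - 55) = -733*74 = -54242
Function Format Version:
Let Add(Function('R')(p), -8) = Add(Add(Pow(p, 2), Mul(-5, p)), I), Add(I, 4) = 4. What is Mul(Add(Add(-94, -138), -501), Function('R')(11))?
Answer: -54242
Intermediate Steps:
I = 0 (I = Add(-4, 4) = 0)
Function('R')(p) = Add(8, Pow(p, 2), Mul(-5, p)) (Function('R')(p) = Add(8, Add(Add(Pow(p, 2), Mul(-5, p)), 0)) = Add(8, Add(Pow(p, 2), Mul(-5, p))) = Add(8, Pow(p, 2), Mul(-5, p)))
Mul(Add(Add(-94, -138), -501), Function('R')(11)) = Mul(Add(Add(-94, -138), -501), Add(8, Pow(11, 2), Mul(-5, 11))) = Mul(Add(-232, -501), Add(8, 121, -55)) = Mul(-733, 74) = -54242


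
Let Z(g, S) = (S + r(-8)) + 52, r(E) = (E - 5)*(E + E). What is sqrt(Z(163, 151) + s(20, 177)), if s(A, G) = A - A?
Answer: sqrt(411) ≈ 20.273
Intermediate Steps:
r(E) = 2*E*(-5 + E) (r(E) = (-5 + E)*(2*E) = 2*E*(-5 + E))
s(A, G) = 0
Z(g, S) = 260 + S (Z(g, S) = (S + 2*(-8)*(-5 - 8)) + 52 = (S + 2*(-8)*(-13)) + 52 = (S + 208) + 52 = (208 + S) + 52 = 260 + S)
sqrt(Z(163, 151) + s(20, 177)) = sqrt((260 + 151) + 0) = sqrt(411 + 0) = sqrt(411)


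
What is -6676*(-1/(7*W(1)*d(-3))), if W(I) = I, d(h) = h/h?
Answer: 6676/7 ≈ 953.71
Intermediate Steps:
d(h) = 1
-6676*(-1/(7*W(1)*d(-3))) = -6676/((1*(-7))*1) = -6676/((-7*1)) = -6676/(-7) = -6676*(-⅐) = 6676/7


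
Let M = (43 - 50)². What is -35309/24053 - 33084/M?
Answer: -11902979/17591 ≈ -676.65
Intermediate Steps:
M = 49 (M = (-7)² = 49)
-35309/24053 - 33084/M = -35309/24053 - 33084/49 = -35309*1/24053 - 33084*1/49 = -527/359 - 33084/49 = -11902979/17591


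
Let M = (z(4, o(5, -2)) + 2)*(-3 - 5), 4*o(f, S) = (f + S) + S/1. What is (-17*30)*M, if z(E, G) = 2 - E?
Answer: 0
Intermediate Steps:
o(f, S) = S/2 + f/4 (o(f, S) = ((f + S) + S/1)/4 = ((S + f) + S*1)/4 = ((S + f) + S)/4 = (f + 2*S)/4 = S/2 + f/4)
M = 0 (M = ((2 - 1*4) + 2)*(-3 - 5) = ((2 - 4) + 2)*(-8) = (-2 + 2)*(-8) = 0*(-8) = 0)
(-17*30)*M = -17*30*0 = -510*0 = 0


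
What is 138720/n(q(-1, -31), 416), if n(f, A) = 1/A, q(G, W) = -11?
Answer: 57707520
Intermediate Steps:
138720/n(q(-1, -31), 416) = 138720/(1/416) = 138720*416 = 57707520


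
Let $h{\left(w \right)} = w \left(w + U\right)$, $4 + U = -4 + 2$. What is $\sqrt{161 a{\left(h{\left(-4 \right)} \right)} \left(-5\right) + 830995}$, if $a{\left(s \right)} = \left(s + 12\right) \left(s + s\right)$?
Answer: $i \sqrt{2517805} \approx 1586.8 i$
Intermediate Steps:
$U = -6$ ($U = -4 + \left(-4 + 2\right) = -4 - 2 = -6$)
$h{\left(w \right)} = w \left(-6 + w\right)$ ($h{\left(w \right)} = w \left(w - 6\right) = w \left(-6 + w\right)$)
$a{\left(s \right)} = 2 s \left(12 + s\right)$ ($a{\left(s \right)} = \left(12 + s\right) 2 s = 2 s \left(12 + s\right)$)
$\sqrt{161 a{\left(h{\left(-4 \right)} \right)} \left(-5\right) + 830995} = \sqrt{161 \cdot 2 \left(- 4 \left(-6 - 4\right)\right) \left(12 - 4 \left(-6 - 4\right)\right) \left(-5\right) + 830995} = \sqrt{161 \cdot 2 \left(\left(-4\right) \left(-10\right)\right) \left(12 - -40\right) \left(-5\right) + 830995} = \sqrt{161 \cdot 2 \cdot 40 \left(12 + 40\right) \left(-5\right) + 830995} = \sqrt{161 \cdot 2 \cdot 40 \cdot 52 \left(-5\right) + 830995} = \sqrt{161 \cdot 4160 \left(-5\right) + 830995} = \sqrt{669760 \left(-5\right) + 830995} = \sqrt{-3348800 + 830995} = \sqrt{-2517805} = i \sqrt{2517805}$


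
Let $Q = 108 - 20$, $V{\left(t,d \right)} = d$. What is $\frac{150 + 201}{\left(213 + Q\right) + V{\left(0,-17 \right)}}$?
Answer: $\frac{351}{284} \approx 1.2359$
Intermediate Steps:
$Q = 88$
$\frac{150 + 201}{\left(213 + Q\right) + V{\left(0,-17 \right)}} = \frac{150 + 201}{\left(213 + 88\right) - 17} = \frac{351}{301 - 17} = \frac{351}{284}$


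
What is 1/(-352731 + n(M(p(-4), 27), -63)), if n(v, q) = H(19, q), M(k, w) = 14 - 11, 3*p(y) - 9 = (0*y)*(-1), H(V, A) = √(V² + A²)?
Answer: -352731/124419154031 - √4330/124419154031 ≈ -2.8355e-6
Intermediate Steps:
H(V, A) = √(A² + V²)
p(y) = 3 (p(y) = 3 + ((0*y)*(-1))/3 = 3 + (0*(-1))/3 = 3 + (⅓)*0 = 3 + 0 = 3)
M(k, w) = 3
n(v, q) = √(361 + q²) (n(v, q) = √(q² + 19²) = √(q² + 361) = √(361 + q²))
1/(-352731 + n(M(p(-4), 27), -63)) = 1/(-352731 + √(361 + (-63)²)) = 1/(-352731 + √(361 + 3969)) = 1/(-352731 + √4330)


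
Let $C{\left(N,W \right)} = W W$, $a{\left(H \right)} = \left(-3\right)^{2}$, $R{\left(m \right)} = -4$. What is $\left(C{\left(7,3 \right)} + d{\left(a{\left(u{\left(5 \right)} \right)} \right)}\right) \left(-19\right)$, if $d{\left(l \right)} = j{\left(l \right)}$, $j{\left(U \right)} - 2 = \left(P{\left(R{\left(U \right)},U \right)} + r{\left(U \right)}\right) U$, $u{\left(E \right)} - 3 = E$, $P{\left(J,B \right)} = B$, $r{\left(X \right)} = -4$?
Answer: $-1064$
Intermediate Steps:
$u{\left(E \right)} = 3 + E$
$a{\left(H \right)} = 9$
$j{\left(U \right)} = 2 + U \left(-4 + U\right)$ ($j{\left(U \right)} = 2 + \left(U - 4\right) U = 2 + \left(-4 + U\right) U = 2 + U \left(-4 + U\right)$)
$d{\left(l \right)} = 2 + l^{2} - 4 l$
$C{\left(N,W \right)} = W^{2}$
$\left(C{\left(7,3 \right)} + d{\left(a{\left(u{\left(5 \right)} \right)} \right)}\right) \left(-19\right) = \left(3^{2} + \left(2 + 9^{2} - 36\right)\right) \left(-19\right) = \left(9 + \left(2 + 81 - 36\right)\right) \left(-19\right) = \left(9 + 47\right) \left(-19\right) = 56 \left(-19\right) = -1064$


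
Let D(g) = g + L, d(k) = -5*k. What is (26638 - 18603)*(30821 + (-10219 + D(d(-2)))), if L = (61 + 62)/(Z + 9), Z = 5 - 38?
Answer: 1324609925/8 ≈ 1.6558e+8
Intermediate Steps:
Z = -33
L = -41/8 (L = (61 + 62)/(-33 + 9) = 123/(-24) = 123*(-1/24) = -41/8 ≈ -5.1250)
D(g) = -41/8 + g (D(g) = g - 41/8 = -41/8 + g)
(26638 - 18603)*(30821 + (-10219 + D(d(-2)))) = (26638 - 18603)*(30821 + (-10219 + (-41/8 - 5*(-2)))) = 8035*(30821 + (-10219 + (-41/8 + 10))) = 8035*(30821 + (-10219 + 39/8)) = 8035*(30821 - 81713/8) = 8035*(164855/8) = 1324609925/8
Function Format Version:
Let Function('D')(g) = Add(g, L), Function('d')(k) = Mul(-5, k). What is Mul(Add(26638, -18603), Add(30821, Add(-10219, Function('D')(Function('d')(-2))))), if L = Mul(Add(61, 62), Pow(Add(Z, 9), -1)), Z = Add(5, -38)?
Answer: Rational(1324609925, 8) ≈ 1.6558e+8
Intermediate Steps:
Z = -33
L = Rational(-41, 8) (L = Mul(Add(61, 62), Pow(Add(-33, 9), -1)) = Mul(123, Pow(-24, -1)) = Mul(123, Rational(-1, 24)) = Rational(-41, 8) ≈ -5.1250)
Function('D')(g) = Add(Rational(-41, 8), g) (Function('D')(g) = Add(g, Rational(-41, 8)) = Add(Rational(-41, 8), g))
Mul(Add(26638, -18603), Add(30821, Add(-10219, Function('D')(Function('d')(-2))))) = Mul(Add(26638, -18603), Add(30821, Add(-10219, Add(Rational(-41, 8), Mul(-5, -2))))) = Mul(8035, Add(30821, Add(-10219, Add(Rational(-41, 8), 10)))) = Mul(8035, Add(30821, Add(-10219, Rational(39, 8)))) = Mul(8035, Add(30821, Rational(-81713, 8))) = Mul(8035, Rational(164855, 8)) = Rational(1324609925, 8)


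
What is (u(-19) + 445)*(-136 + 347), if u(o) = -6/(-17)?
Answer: 1597481/17 ≈ 93970.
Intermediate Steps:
u(o) = 6/17 (u(o) = -6*(-1/17) = 6/17)
(u(-19) + 445)*(-136 + 347) = (6/17 + 445)*(-136 + 347) = (7571/17)*211 = 1597481/17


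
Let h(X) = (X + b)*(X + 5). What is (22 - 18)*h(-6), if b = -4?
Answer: 40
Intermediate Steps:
h(X) = (-4 + X)*(5 + X) (h(X) = (X - 4)*(X + 5) = (-4 + X)*(5 + X))
(22 - 18)*h(-6) = (22 - 18)*(-20 - 6 + (-6)²) = 4*(-20 - 6 + 36) = 4*10 = 40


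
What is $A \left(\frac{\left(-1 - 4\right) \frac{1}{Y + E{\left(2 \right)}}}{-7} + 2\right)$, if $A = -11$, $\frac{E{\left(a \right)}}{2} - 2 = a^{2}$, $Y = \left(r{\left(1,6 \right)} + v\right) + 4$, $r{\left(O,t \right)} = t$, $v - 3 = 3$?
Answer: $- \frac{4367}{196} \approx -22.281$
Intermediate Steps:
$v = 6$ ($v = 3 + 3 = 6$)
$Y = 16$ ($Y = \left(6 + 6\right) + 4 = 12 + 4 = 16$)
$E{\left(a \right)} = 4 + 2 a^{2}$
$A \left(\frac{\left(-1 - 4\right) \frac{1}{Y + E{\left(2 \right)}}}{-7} + 2\right) = - 11 \left(\frac{\left(-1 - 4\right) \frac{1}{16 + \left(4 + 2 \cdot 2^{2}\right)}}{-7} + 2\right) = - 11 \left(- \frac{5}{16 + \left(4 + 2 \cdot 4\right)} \left(- \frac{1}{7}\right) + 2\right) = - 11 \left(- \frac{5}{16 + \left(4 + 8\right)} \left(- \frac{1}{7}\right) + 2\right) = - 11 \left(- \frac{5}{16 + 12} \left(- \frac{1}{7}\right) + 2\right) = - 11 \left(- \frac{5}{28} \left(- \frac{1}{7}\right) + 2\right) = - 11 \left(\left(-5\right) \frac{1}{28} \left(- \frac{1}{7}\right) + 2\right) = - 11 \left(\left(- \frac{5}{28}\right) \left(- \frac{1}{7}\right) + 2\right) = - 11 \left(\frac{5}{196} + 2\right) = \left(-11\right) \frac{397}{196} = - \frac{4367}{196}$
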